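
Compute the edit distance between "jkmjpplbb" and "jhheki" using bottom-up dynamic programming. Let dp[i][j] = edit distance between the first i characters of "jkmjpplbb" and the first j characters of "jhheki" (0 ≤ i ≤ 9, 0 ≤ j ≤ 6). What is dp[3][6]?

   ''  j  h  h  e  k  i
''  0  1  2  3  4  5  6
 j  1  0  1  2  3  4  5
 k  2  1  1  2  3  3  4
 m  3  2  2  2  3  4  4
 j  4  3  3  3  3  4  5
 p  5  4  4  4  4  4  5
 p  6  5  5  5  5  5  5
 l  7  6  6  6  6  6  6
 b  8  7  7  7  7  7  7
 b  9  8  8  8  8  8  8

4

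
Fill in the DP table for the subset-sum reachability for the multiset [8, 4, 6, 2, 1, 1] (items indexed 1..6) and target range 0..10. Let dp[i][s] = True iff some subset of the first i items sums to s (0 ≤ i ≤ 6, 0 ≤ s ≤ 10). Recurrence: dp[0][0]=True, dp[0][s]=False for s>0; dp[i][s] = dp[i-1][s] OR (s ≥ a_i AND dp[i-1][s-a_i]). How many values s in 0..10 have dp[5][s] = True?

11

i\s   0   1   2   3   4   5   6   7   8   9  10
  0   T   F   F   F   F   F   F   F   F   F   F
  1   T   F   F   F   F   F   F   F   T   F   F
  2   T   F   F   F   T   F   F   F   T   F   F
  3   T   F   F   F   T   F   T   F   T   F   T
  4   T   F   T   F   T   F   T   F   T   F   T
  5   T   T   T   T   T   T   T   T   T   T   T
  6   T   T   T   T   T   T   T   T   T   T   T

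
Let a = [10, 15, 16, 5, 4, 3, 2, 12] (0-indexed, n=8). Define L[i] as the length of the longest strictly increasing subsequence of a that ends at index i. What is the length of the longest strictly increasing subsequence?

3

   i    0    1    2    3    4    5    6    7
a[i]   10   15   16    5    4    3    2   12
L[i]    1    2    3    1    1    1    1    2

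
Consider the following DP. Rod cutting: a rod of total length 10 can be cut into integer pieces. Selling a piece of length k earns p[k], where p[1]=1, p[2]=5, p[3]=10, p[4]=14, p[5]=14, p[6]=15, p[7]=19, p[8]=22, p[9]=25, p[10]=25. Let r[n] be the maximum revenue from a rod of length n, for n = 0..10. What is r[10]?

34

   n    0    1    2    3    4    5    6    7    8    9   10
r[n]    0    1    5   10   14   15   20   24   28   30   34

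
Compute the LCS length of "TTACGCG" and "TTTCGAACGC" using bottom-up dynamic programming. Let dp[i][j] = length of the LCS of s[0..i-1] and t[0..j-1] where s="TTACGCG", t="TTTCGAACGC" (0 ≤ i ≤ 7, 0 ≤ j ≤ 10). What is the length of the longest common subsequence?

6

   ''  T  T  T  C  G  A  A  C  G  C
''  0  0  0  0  0  0  0  0  0  0  0
 T  0  1  1  1  1  1  1  1  1  1  1
 T  0  1  2  2  2  2  2  2  2  2  2
 A  0  1  2  2  2  2  3  3  3  3  3
 C  0  1  2  2  3  3  3  3  4  4  4
 G  0  1  2  2  3  4  4  4  4  5  5
 C  0  1  2  2  3  4  4  4  5  5  6
 G  0  1  2  2  3  4  4  4  5  6  6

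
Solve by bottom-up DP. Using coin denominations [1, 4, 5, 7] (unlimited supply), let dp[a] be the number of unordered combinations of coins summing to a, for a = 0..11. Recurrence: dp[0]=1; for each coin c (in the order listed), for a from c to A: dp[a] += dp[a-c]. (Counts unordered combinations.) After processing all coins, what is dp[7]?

after  coin     0     1     2     3     4     5     6     7     8     9    10    11
          1     1     1     1     1     1     1     1     1     1     1     1     1
          4     1     1     1     1     2     2     2     2     3     3     3     3
          5     1     1     1     1     2     3     3     3     4     5     6     6
          7     1     1     1     1     2     3     3     4     5     6     7     8

4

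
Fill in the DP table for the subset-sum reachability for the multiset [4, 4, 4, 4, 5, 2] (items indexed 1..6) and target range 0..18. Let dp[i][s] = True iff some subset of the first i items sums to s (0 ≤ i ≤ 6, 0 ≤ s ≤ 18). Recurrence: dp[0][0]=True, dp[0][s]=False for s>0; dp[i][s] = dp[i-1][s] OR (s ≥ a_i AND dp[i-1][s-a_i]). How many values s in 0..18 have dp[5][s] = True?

9

i\s   0   1   2   3   4   5   6   7   8   9  10  11  12  13  14  15  16  17  18
  0   T   F   F   F   F   F   F   F   F   F   F   F   F   F   F   F   F   F   F
  1   T   F   F   F   T   F   F   F   F   F   F   F   F   F   F   F   F   F   F
  2   T   F   F   F   T   F   F   F   T   F   F   F   F   F   F   F   F   F   F
  3   T   F   F   F   T   F   F   F   T   F   F   F   T   F   F   F   F   F   F
  4   T   F   F   F   T   F   F   F   T   F   F   F   T   F   F   F   T   F   F
  5   T   F   F   F   T   T   F   F   T   T   F   F   T   T   F   F   T   T   F
  6   T   F   T   F   T   T   T   T   T   T   T   T   T   T   T   T   T   T   T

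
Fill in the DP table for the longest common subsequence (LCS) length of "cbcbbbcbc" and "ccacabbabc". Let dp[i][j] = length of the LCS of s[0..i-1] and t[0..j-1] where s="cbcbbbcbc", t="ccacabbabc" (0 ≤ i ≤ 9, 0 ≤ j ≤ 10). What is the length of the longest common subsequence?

6

   ''  c  c  a  c  a  b  b  a  b  c
''  0  0  0  0  0  0  0  0  0  0  0
 c  0  1  1  1  1  1  1  1  1  1  1
 b  0  1  1  1  1  1  2  2  2  2  2
 c  0  1  2  2  2  2  2  2  2  2  3
 b  0  1  2  2  2  2  3  3  3  3  3
 b  0  1  2  2  2  2  3  4  4  4  4
 b  0  1  2  2  2  2  3  4  4  5  5
 c  0  1  2  2  3  3  3  4  4  5  6
 b  0  1  2  2  3  3  4  4  4  5  6
 c  0  1  2  2  3  3  4  4  4  5  6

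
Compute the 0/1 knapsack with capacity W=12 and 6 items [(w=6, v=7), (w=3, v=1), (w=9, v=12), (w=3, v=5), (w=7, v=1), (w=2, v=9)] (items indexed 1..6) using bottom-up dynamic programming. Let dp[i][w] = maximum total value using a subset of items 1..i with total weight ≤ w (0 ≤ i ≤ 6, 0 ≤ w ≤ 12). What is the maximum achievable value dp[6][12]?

21

i\w   0   1   2   3   4   5   6   7   8   9  10  11  12
  0   0   0   0   0   0   0   0   0   0   0   0   0   0
  1   0   0   0   0   0   0   7   7   7   7   7   7   7
  2   0   0   0   1   1   1   7   7   7   8   8   8   8
  3   0   0   0   1   1   1   7   7   7  12  12  12  13
  4   0   0   0   5   5   5   7   7   7  12  12  12  17
  5   0   0   0   5   5   5   7   7   7  12  12  12  17
  6   0   0   9   9   9  14  14  14  16  16  16  21  21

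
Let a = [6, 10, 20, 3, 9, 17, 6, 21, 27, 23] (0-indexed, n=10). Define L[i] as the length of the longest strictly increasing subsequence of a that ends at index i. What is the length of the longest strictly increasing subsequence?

   i    0    1    2    3    4    5    6    7    8    9
a[i]    6   10   20    3    9   17    6   21   27   23
L[i]    1    2    3    1    2    3    2    4    5    5

5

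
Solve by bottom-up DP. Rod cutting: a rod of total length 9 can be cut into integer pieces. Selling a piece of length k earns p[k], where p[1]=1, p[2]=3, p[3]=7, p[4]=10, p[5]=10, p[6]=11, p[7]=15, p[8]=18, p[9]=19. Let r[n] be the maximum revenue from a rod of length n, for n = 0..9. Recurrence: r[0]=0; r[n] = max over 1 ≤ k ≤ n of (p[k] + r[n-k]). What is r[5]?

11

   n    0    1    2    3    4    5    6    7    8    9
r[n]    0    1    3    7   10   11   14   17   20   21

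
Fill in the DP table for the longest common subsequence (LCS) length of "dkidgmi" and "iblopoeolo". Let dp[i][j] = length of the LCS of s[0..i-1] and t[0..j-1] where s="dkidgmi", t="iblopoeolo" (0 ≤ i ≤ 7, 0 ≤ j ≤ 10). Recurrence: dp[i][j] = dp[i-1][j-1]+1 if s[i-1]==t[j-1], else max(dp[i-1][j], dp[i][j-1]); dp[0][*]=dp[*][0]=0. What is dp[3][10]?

   ''  i  b  l  o  p  o  e  o  l  o
''  0  0  0  0  0  0  0  0  0  0  0
 d  0  0  0  0  0  0  0  0  0  0  0
 k  0  0  0  0  0  0  0  0  0  0  0
 i  0  1  1  1  1  1  1  1  1  1  1
 d  0  1  1  1  1  1  1  1  1  1  1
 g  0  1  1  1  1  1  1  1  1  1  1
 m  0  1  1  1  1  1  1  1  1  1  1
 i  0  1  1  1  1  1  1  1  1  1  1

1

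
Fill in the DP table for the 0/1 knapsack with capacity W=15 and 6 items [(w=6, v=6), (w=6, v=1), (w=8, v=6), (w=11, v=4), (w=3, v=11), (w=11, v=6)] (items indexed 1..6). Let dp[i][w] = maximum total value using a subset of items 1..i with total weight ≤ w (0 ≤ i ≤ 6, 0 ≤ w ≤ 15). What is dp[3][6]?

6

i\w   0   1   2   3   4   5   6   7   8   9  10  11  12  13  14  15
  0   0   0   0   0   0   0   0   0   0   0   0   0   0   0   0   0
  1   0   0   0   0   0   0   6   6   6   6   6   6   6   6   6   6
  2   0   0   0   0   0   0   6   6   6   6   6   6   7   7   7   7
  3   0   0   0   0   0   0   6   6   6   6   6   6   7   7  12  12
  4   0   0   0   0   0   0   6   6   6   6   6   6   7   7  12  12
  5   0   0   0  11  11  11  11  11  11  17  17  17  17  17  17  18
  6   0   0   0  11  11  11  11  11  11  17  17  17  17  17  17  18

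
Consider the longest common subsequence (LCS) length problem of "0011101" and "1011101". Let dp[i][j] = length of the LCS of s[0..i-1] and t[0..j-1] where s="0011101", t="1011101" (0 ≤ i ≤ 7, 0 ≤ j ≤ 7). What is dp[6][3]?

2

   ''  1  0  1  1  1  0  1
''  0  0  0  0  0  0  0  0
 0  0  0  1  1  1  1  1  1
 0  0  0  1  1  1  1  2  2
 1  0  1  1  2  2  2  2  3
 1  0  1  1  2  3  3  3  3
 1  0  1  1  2  3  4  4  4
 0  0  1  2  2  3  4  5  5
 1  0  1  2  3  3  4  5  6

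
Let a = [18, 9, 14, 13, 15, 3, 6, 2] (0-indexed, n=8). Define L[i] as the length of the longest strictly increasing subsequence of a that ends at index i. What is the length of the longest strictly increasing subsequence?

   i    0    1    2    3    4    5    6    7
a[i]   18    9   14   13   15    3    6    2
L[i]    1    1    2    2    3    1    2    1

3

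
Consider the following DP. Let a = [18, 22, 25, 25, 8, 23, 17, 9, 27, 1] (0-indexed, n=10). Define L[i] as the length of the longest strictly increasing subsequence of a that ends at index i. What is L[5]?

3

   i    0    1    2    3    4    5    6    7    8    9
a[i]   18   22   25   25    8   23   17    9   27    1
L[i]    1    2    3    3    1    3    2    2    4    1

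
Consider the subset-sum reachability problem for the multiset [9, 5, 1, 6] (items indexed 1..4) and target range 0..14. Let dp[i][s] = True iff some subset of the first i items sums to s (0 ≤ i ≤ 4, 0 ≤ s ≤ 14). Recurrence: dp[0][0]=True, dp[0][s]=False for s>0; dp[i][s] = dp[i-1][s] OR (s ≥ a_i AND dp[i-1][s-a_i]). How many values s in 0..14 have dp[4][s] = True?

10

i\s   0   1   2   3   4   5   6   7   8   9  10  11  12  13  14
  0   T   F   F   F   F   F   F   F   F   F   F   F   F   F   F
  1   T   F   F   F   F   F   F   F   F   T   F   F   F   F   F
  2   T   F   F   F   F   T   F   F   F   T   F   F   F   F   T
  3   T   T   F   F   F   T   T   F   F   T   T   F   F   F   T
  4   T   T   F   F   F   T   T   T   F   T   T   T   T   F   T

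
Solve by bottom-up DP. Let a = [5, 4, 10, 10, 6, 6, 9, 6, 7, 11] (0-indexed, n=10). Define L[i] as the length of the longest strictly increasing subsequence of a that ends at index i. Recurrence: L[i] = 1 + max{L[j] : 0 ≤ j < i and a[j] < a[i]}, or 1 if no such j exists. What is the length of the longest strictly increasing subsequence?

   i    0    1    2    3    4    5    6    7    8    9
a[i]    5    4   10   10    6    6    9    6    7   11
L[i]    1    1    2    2    2    2    3    2    3    4

4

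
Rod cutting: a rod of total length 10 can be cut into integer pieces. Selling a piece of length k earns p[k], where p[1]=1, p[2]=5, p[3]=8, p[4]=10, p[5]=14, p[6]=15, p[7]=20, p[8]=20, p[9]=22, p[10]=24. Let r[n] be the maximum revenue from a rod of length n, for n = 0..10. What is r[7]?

20

   n    0    1    2    3    4    5    6    7    8    9   10
r[n]    0    1    5    8   10   14   16   20   22   25   28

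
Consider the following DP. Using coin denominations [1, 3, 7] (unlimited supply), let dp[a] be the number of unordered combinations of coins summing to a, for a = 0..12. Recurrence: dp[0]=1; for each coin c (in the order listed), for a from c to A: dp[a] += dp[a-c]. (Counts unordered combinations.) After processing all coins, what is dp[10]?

6

after  coin     0     1     2     3     4     5     6     7     8     9    10    11    12
          1     1     1     1     1     1     1     1     1     1     1     1     1     1
          3     1     1     1     2     2     2     3     3     3     4     4     4     5
          7     1     1     1     2     2     2     3     4     4     5     6     6     7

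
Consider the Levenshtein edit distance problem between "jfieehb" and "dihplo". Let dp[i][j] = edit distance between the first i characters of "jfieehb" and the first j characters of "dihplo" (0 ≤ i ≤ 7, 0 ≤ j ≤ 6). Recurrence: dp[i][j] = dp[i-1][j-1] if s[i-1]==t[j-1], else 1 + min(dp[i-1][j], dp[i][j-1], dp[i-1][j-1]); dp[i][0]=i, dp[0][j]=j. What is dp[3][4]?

   ''  d  i  h  p  l  o
''  0  1  2  3  4  5  6
 j  1  1  2  3  4  5  6
 f  2  2  2  3  4  5  6
 i  3  3  2  3  4  5  6
 e  4  4  3  3  4  5  6
 e  5  5  4  4  4  5  6
 h  6  6  5  4  5  5  6
 b  7  7  6  5  5  6  6

4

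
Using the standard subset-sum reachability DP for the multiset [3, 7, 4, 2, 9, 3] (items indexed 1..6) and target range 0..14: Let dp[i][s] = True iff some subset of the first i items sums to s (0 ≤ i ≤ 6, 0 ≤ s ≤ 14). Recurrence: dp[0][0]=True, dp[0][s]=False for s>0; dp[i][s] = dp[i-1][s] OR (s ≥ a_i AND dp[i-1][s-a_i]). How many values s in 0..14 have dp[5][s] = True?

13

i\s   0   1   2   3   4   5   6   7   8   9  10  11  12  13  14
  0   T   F   F   F   F   F   F   F   F   F   F   F   F   F   F
  1   T   F   F   T   F   F   F   F   F   F   F   F   F   F   F
  2   T   F   F   T   F   F   F   T   F   F   T   F   F   F   F
  3   T   F   F   T   T   F   F   T   F   F   T   T   F   F   T
  4   T   F   T   T   T   T   T   T   F   T   T   T   T   T   T
  5   T   F   T   T   T   T   T   T   F   T   T   T   T   T   T
  6   T   F   T   T   T   T   T   T   T   T   T   T   T   T   T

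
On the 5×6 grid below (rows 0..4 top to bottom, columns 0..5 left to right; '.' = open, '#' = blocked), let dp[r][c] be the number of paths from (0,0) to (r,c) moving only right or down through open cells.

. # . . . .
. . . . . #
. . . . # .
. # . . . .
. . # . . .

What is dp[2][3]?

r\c   0   1   2   3   4   5
  0   1   0   0   0   0   0
  1   1   1   1   1   1   0
  2   1   2   3   4   0   0
  3   1   0   3   7   7   7
  4   1   1   0   7  14  21

4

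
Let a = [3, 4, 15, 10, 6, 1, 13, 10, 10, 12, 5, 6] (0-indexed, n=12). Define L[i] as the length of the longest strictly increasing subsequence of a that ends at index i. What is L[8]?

   i    0    1    2    3    4    5    6    7    8    9   10   11
a[i]    3    4   15   10    6    1   13   10   10   12    5    6
L[i]    1    2    3    3    3    1    4    4    4    5    3    4

4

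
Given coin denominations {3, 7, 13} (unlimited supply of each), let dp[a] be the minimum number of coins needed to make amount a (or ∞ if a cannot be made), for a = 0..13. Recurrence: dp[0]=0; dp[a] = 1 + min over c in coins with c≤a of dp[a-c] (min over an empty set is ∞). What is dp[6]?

 a  0  1  2  3  4  5  6  7  8  9 10 11 12 13
dp  0  -  -  1  -  -  2  1  -  3  2  -  4  1
(- denotes ∞ / unreachable)

2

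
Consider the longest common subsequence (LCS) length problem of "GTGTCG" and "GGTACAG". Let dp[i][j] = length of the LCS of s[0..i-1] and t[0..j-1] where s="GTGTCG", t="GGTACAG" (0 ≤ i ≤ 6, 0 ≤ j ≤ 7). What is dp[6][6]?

   ''  G  G  T  A  C  A  G
''  0  0  0  0  0  0  0  0
 G  0  1  1  1  1  1  1  1
 T  0  1  1  2  2  2  2  2
 G  0  1  2  2  2  2  2  3
 T  0  1  2  3  3  3  3  3
 C  0  1  2  3  3  4  4  4
 G  0  1  2  3  3  4  4  5

4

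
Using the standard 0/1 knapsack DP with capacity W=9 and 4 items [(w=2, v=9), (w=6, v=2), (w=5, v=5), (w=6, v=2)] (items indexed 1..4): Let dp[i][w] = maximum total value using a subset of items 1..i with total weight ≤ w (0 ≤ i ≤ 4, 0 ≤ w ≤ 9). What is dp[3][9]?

i\w   0   1   2   3   4   5   6   7   8   9
  0   0   0   0   0   0   0   0   0   0   0
  1   0   0   9   9   9   9   9   9   9   9
  2   0   0   9   9   9   9   9   9  11  11
  3   0   0   9   9   9   9   9  14  14  14
  4   0   0   9   9   9   9   9  14  14  14

14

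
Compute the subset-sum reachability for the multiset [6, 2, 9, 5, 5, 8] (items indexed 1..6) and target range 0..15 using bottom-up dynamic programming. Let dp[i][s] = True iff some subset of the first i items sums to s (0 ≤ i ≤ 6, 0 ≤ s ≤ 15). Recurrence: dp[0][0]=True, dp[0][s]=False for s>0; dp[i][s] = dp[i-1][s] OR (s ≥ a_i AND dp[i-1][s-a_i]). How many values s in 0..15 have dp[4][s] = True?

i\s   0   1   2   3   4   5   6   7   8   9  10  11  12  13  14  15
  0   T   F   F   F   F   F   F   F   F   F   F   F   F   F   F   F
  1   T   F   F   F   F   F   T   F   F   F   F   F   F   F   F   F
  2   T   F   T   F   F   F   T   F   T   F   F   F   F   F   F   F
  3   T   F   T   F   F   F   T   F   T   T   F   T   F   F   F   T
  4   T   F   T   F   F   T   T   T   T   T   F   T   F   T   T   T
  5   T   F   T   F   F   T   T   T   T   T   T   T   T   T   T   T
  6   T   F   T   F   F   T   T   T   T   T   T   T   T   T   T   T

11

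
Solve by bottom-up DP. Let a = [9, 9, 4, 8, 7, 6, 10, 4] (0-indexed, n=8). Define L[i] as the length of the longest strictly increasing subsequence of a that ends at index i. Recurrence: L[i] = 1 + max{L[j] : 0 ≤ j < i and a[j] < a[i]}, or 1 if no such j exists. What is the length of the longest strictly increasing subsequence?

   i    0    1    2    3    4    5    6    7
a[i]    9    9    4    8    7    6   10    4
L[i]    1    1    1    2    2    2    3    1

3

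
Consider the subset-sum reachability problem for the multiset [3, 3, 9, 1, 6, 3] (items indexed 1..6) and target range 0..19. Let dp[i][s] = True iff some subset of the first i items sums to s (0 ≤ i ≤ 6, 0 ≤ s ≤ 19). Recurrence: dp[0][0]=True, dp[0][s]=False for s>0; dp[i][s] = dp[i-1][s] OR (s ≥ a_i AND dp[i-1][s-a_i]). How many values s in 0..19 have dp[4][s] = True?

12

i\s   0   1   2   3   4   5   6   7   8   9  10  11  12  13  14  15  16  17  18  19
  0   T   F   F   F   F   F   F   F   F   F   F   F   F   F   F   F   F   F   F   F
  1   T   F   F   T   F   F   F   F   F   F   F   F   F   F   F   F   F   F   F   F
  2   T   F   F   T   F   F   T   F   F   F   F   F   F   F   F   F   F   F   F   F
  3   T   F   F   T   F   F   T   F   F   T   F   F   T   F   F   T   F   F   F   F
  4   T   T   F   T   T   F   T   T   F   T   T   F   T   T   F   T   T   F   F   F
  5   T   T   F   T   T   F   T   T   F   T   T   F   T   T   F   T   T   F   T   T
  6   T   T   F   T   T   F   T   T   F   T   T   F   T   T   F   T   T   F   T   T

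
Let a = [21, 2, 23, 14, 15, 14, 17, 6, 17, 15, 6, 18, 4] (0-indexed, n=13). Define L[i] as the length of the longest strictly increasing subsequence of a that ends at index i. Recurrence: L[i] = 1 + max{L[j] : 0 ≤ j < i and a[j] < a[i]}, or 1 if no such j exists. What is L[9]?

   i    0    1    2    3    4    5    6    7    8    9   10   11   12
a[i]   21    2   23   14   15   14   17    6   17   15    6   18    4
L[i]    1    1    2    2    3    2    4    2    4    3    2    5    2

3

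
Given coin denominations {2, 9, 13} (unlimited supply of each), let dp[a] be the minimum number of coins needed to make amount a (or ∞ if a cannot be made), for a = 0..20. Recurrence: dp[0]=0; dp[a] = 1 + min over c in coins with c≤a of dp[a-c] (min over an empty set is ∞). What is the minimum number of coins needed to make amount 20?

 a  0  1  2  3  4  5  6  7  8  9 10 11 12 13 14 15 16 17 18 19 20
dp  0  -  1  -  2  -  3  -  4  1  5  2  6  1  7  2  8  3  2  4  3
(- denotes ∞ / unreachable)

3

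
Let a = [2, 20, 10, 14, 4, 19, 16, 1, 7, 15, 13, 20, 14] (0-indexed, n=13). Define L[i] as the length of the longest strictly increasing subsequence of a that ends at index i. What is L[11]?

   i    0    1    2    3    4    5    6    7    8    9   10   11   12
a[i]    2   20   10   14    4   19   16    1    7   15   13   20   14
L[i]    1    2    2    3    2    4    4    1    3    4    4    5    5

5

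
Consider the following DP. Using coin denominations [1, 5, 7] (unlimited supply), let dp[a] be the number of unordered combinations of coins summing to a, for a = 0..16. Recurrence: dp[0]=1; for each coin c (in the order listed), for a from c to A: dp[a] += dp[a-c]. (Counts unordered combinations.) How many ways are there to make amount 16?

7

after  coin     0     1     2     3     4     5     6     7     8     9    10    11    12    13    14    15    16
          1     1     1     1     1     1     1     1     1     1     1     1     1     1     1     1     1     1
          5     1     1     1     1     1     2     2     2     2     2     3     3     3     3     3     4     4
          7     1     1     1     1     1     2     2     3     3     3     4     4     5     5     6     7     7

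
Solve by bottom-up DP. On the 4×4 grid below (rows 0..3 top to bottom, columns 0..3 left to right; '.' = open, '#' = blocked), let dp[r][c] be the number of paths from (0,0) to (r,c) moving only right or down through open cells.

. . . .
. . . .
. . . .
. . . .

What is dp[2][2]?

6

r\c   0   1   2   3
  0   1   1   1   1
  1   1   2   3   4
  2   1   3   6  10
  3   1   4  10  20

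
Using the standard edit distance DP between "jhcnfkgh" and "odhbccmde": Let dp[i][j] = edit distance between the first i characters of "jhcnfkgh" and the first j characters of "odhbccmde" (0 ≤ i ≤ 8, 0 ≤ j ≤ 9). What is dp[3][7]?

5

   ''  o  d  h  b  c  c  m  d  e
''  0  1  2  3  4  5  6  7  8  9
 j  1  1  2  3  4  5  6  7  8  9
 h  2  2  2  2  3  4  5  6  7  8
 c  3  3  3  3  3  3  4  5  6  7
 n  4  4  4  4  4  4  4  5  6  7
 f  5  5  5  5  5  5  5  5  6  7
 k  6  6  6  6  6  6  6  6  6  7
 g  7  7  7  7  7  7  7  7  7  7
 h  8  8  8  7  8  8  8  8  8  8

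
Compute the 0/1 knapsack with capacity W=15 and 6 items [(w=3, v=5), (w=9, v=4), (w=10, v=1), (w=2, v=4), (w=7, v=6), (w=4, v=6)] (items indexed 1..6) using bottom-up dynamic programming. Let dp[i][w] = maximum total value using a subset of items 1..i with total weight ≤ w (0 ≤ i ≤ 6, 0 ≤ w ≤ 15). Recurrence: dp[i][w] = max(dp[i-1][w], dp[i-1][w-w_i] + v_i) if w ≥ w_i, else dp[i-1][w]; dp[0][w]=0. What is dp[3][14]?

i\w   0   1   2   3   4   5   6   7   8   9  10  11  12  13  14  15
  0   0   0   0   0   0   0   0   0   0   0   0   0   0   0   0   0
  1   0   0   0   5   5   5   5   5   5   5   5   5   5   5   5   5
  2   0   0   0   5   5   5   5   5   5   5   5   5   9   9   9   9
  3   0   0   0   5   5   5   5   5   5   5   5   5   9   9   9   9
  4   0   0   4   5   5   9   9   9   9   9   9   9   9   9  13  13
  5   0   0   4   5   5   9   9   9   9  10  11  11  15  15  15  15
  6   0   0   4   5   6   9  10  11  11  15  15  15  15  16  17  17

9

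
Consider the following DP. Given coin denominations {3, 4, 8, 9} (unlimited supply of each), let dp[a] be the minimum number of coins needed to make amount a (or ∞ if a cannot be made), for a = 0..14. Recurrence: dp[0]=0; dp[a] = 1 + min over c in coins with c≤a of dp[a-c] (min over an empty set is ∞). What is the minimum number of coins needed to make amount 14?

 a  0  1  2  3  4  5  6  7  8  9 10 11 12 13 14
dp  0  -  -  1  1  -  2  2  1  1  3  2  2  2  3
(- denotes ∞ / unreachable)

3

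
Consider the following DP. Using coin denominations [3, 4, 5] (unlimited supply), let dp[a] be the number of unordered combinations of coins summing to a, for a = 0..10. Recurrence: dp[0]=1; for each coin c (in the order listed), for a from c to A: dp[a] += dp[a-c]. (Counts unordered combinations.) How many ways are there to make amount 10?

after  coin     0     1     2     3     4     5     6     7     8     9    10
          3     1     0     0     1     0     0     1     0     0     1     0
          4     1     0     0     1     1     0     1     1     1     1     1
          5     1     0     0     1     1     1     1     1     2     2     2

2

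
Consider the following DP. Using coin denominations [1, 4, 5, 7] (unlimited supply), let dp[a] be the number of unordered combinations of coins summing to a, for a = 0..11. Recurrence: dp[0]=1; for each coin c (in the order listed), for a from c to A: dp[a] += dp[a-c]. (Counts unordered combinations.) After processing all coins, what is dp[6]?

after  coin     0     1     2     3     4     5     6     7     8     9    10    11
          1     1     1     1     1     1     1     1     1     1     1     1     1
          4     1     1     1     1     2     2     2     2     3     3     3     3
          5     1     1     1     1     2     3     3     3     4     5     6     6
          7     1     1     1     1     2     3     3     4     5     6     7     8

3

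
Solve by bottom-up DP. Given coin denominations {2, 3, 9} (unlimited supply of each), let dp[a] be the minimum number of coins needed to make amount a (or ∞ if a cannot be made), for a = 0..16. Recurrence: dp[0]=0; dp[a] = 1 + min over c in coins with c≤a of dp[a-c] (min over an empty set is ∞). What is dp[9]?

1

 a  0  1  2  3  4  5  6  7  8  9 10 11 12 13 14 15 16
dp  0  -  1  1  2  2  2  3  3  1  4  2  2  3  3  3  4
(- denotes ∞ / unreachable)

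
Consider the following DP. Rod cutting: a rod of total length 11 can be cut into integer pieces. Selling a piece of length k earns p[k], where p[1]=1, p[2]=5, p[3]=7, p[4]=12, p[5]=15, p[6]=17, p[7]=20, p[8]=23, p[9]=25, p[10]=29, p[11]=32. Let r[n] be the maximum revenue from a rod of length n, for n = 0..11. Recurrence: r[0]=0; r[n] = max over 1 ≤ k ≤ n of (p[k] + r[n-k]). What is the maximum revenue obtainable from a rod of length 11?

32

   n    0    1    2    3    4    5    6    7    8    9   10   11
r[n]    0    1    5    7   12   15   17   20   24   27   30   32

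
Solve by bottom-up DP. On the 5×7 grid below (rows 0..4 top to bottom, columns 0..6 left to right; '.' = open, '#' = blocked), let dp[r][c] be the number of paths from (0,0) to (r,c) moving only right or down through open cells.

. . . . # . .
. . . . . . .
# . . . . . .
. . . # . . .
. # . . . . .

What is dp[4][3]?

r\c   0   1   2   3   4   5   6
  0   1   1   1   1   0   0   0
  1   1   2   3   4   4   4   4
  2   0   2   5   9  13  17  21
  3   0   2   7   0  13  30  51
  4   0   0   7   7  20  50 101

7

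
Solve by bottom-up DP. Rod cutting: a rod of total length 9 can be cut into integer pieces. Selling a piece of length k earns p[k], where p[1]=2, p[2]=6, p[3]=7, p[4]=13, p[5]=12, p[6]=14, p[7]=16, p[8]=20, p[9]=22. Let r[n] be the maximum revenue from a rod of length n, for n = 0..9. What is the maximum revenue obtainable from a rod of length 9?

   n    0    1    2    3    4    5    6    7    8    9
r[n]    0    2    6    8   13   15   19   21   26   28

28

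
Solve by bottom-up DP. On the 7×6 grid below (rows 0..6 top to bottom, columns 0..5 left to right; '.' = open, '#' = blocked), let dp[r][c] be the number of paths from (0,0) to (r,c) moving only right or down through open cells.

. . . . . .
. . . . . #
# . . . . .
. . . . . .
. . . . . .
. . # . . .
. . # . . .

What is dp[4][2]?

9

r\c   0   1   2   3   4   5
  0   1   1   1   1   1   1
  1   1   2   3   4   5   0
  2   0   2   5   9  14  14
  3   0   2   7  16  30  44
  4   0   2   9  25  55  99
  5   0   2   0  25  80 179
  6   0   2   0  25 105 284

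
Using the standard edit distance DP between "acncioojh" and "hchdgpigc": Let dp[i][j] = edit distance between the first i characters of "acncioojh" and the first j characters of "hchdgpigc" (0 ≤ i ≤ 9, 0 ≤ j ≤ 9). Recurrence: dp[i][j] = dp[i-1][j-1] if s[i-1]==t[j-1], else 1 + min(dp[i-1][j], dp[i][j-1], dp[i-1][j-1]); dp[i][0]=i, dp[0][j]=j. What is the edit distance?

   ''  h  c  h  d  g  p  i  g  c
''  0  1  2  3  4  5  6  7  8  9
 a  1  1  2  3  4  5  6  7  8  9
 c  2  2  1  2  3  4  5  6  7  8
 n  3  3  2  2  3  4  5  6  7  8
 c  4  4  3  3  3  4  5  6  7  7
 i  5  5  4  4  4  4  5  5  6  7
 o  6  6  5  5  5  5  5  6  6  7
 o  7  7  6  6  6  6  6  6  7  7
 j  8  8  7  7  7  7  7  7  7  8
 h  9  8  8  7  8  8  8  8  8  8

8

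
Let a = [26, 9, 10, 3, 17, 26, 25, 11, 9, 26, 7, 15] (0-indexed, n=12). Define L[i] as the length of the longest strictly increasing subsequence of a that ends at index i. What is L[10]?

2

   i    0    1    2    3    4    5    6    7    8    9   10   11
a[i]   26    9   10    3   17   26   25   11    9   26    7   15
L[i]    1    1    2    1    3    4    4    3    2    5    2    4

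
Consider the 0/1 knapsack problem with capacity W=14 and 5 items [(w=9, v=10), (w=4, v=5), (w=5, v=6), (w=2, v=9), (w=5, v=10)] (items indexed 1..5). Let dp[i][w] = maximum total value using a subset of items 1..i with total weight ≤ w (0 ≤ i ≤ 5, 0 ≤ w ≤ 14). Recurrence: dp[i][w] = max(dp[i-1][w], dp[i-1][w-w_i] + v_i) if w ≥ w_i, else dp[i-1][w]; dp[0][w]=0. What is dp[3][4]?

5

i\w   0   1   2   3   4   5   6   7   8   9  10  11  12  13  14
  0   0   0   0   0   0   0   0   0   0   0   0   0   0   0   0
  1   0   0   0   0   0   0   0   0   0  10  10  10  10  10  10
  2   0   0   0   0   5   5   5   5   5  10  10  10  10  15  15
  3   0   0   0   0   5   6   6   6   6  11  11  11  11  15  16
  4   0   0   9   9   9   9  14  15  15  15  15  20  20  20  20
  5   0   0   9   9   9  10  14  19  19  19  19  24  25  25  25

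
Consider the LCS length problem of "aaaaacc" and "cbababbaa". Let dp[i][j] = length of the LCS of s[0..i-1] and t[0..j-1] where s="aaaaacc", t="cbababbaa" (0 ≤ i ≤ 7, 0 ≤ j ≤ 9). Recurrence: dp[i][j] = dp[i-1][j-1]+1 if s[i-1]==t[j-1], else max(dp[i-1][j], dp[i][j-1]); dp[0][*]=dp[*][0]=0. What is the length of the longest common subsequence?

4

   ''  c  b  a  b  a  b  b  a  a
''  0  0  0  0  0  0  0  0  0  0
 a  0  0  0  1  1  1  1  1  1  1
 a  0  0  0  1  1  2  2  2  2  2
 a  0  0  0  1  1  2  2  2  3  3
 a  0  0  0  1  1  2  2  2  3  4
 a  0  0  0  1  1  2  2  2  3  4
 c  0  1  1  1  1  2  2  2  3  4
 c  0  1  1  1  1  2  2  2  3  4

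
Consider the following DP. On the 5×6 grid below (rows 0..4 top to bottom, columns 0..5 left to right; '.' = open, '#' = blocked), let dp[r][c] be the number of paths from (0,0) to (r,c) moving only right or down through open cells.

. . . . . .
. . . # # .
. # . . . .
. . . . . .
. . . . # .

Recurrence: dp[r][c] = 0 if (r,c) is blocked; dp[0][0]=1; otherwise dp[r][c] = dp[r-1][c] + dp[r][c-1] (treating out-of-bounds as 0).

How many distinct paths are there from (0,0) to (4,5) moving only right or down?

r\c   0   1   2   3   4   5
  0   1   1   1   1   1   1
  1   1   2   3   0   0   1
  2   1   0   3   3   3   4
  3   1   1   4   7  10  14
  4   1   2   6  13   0  14

14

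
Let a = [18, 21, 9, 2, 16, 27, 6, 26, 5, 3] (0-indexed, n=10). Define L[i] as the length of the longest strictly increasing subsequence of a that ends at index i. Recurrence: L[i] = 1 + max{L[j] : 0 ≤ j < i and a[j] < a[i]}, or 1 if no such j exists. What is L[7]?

   i    0    1    2    3    4    5    6    7    8    9
a[i]   18   21    9    2   16   27    6   26    5    3
L[i]    1    2    1    1    2    3    2    3    2    2

3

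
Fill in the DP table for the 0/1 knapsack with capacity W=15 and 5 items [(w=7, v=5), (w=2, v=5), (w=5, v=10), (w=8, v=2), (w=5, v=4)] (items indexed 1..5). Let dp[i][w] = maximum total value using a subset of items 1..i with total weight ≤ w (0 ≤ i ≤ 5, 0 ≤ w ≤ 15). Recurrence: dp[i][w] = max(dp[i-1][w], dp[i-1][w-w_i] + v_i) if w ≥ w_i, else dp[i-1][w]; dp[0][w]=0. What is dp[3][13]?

15

i\w   0   1   2   3   4   5   6   7   8   9  10  11  12  13  14  15
  0   0   0   0   0   0   0   0   0   0   0   0   0   0   0   0   0
  1   0   0   0   0   0   0   0   5   5   5   5   5   5   5   5   5
  2   0   0   5   5   5   5   5   5   5  10  10  10  10  10  10  10
  3   0   0   5   5   5  10  10  15  15  15  15  15  15  15  20  20
  4   0   0   5   5   5  10  10  15  15  15  15  15  15  15  20  20
  5   0   0   5   5   5  10  10  15  15  15  15  15  19  19  20  20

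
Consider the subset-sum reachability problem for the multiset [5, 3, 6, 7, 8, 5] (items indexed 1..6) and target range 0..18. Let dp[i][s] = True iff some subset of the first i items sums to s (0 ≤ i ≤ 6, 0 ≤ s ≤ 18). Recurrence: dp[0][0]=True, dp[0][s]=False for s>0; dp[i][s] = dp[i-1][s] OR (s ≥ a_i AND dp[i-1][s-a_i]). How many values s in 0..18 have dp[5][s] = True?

16

i\s   0   1   2   3   4   5   6   7   8   9  10  11  12  13  14  15  16  17  18
  0   T   F   F   F   F   F   F   F   F   F   F   F   F   F   F   F   F   F   F
  1   T   F   F   F   F   T   F   F   F   F   F   F   F   F   F   F   F   F   F
  2   T   F   F   T   F   T   F   F   T   F   F   F   F   F   F   F   F   F   F
  3   T   F   F   T   F   T   T   F   T   T   F   T   F   F   T   F   F   F   F
  4   T   F   F   T   F   T   T   T   T   T   T   T   T   T   T   T   T   F   T
  5   T   F   F   T   F   T   T   T   T   T   T   T   T   T   T   T   T   T   T
  6   T   F   F   T   F   T   T   T   T   T   T   T   T   T   T   T   T   T   T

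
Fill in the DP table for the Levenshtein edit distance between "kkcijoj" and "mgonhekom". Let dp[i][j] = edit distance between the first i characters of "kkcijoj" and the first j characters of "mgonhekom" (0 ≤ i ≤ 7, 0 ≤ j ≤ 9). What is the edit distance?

   ''  m  g  o  n  h  e  k  o  m
''  0  1  2  3  4  5  6  7  8  9
 k  1  1  2  3  4  5  6  6  7  8
 k  2  2  2  3  4  5  6  6  7  8
 c  3  3  3  3  4  5  6  7  7  8
 i  4  4  4  4  4  5  6  7  8  8
 j  5  5  5  5  5  5  6  7  8  9
 o  6  6  6  5  6  6  6  7  7  8
 j  7  7  7  6  6  7  7  7  8  8

8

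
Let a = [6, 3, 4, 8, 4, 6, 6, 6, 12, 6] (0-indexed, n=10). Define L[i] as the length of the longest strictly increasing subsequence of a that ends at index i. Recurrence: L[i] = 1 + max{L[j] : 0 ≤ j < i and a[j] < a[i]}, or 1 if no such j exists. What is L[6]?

   i    0    1    2    3    4    5    6    7    8    9
a[i]    6    3    4    8    4    6    6    6   12    6
L[i]    1    1    2    3    2    3    3    3    4    3

3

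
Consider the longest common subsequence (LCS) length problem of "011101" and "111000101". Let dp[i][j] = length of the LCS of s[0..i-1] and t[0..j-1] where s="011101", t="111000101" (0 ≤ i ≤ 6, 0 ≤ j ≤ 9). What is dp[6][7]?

   ''  1  1  1  0  0  0  1  0  1
''  0  0  0  0  0  0  0  0  0  0
 0  0  0  0  0  1  1  1  1  1  1
 1  0  1  1  1  1  1  1  2  2  2
 1  0  1  2  2  2  2  2  2  2  3
 1  0  1  2  3  3  3  3  3  3  3
 0  0  1  2  3  4  4  4  4  4  4
 1  0  1  2  3  4  4  4  5  5  5

5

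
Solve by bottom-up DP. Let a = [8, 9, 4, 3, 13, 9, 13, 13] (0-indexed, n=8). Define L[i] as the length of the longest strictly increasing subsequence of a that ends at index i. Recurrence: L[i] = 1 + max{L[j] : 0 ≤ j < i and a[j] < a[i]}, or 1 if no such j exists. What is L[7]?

3

   i    0    1    2    3    4    5    6    7
a[i]    8    9    4    3   13    9   13   13
L[i]    1    2    1    1    3    2    3    3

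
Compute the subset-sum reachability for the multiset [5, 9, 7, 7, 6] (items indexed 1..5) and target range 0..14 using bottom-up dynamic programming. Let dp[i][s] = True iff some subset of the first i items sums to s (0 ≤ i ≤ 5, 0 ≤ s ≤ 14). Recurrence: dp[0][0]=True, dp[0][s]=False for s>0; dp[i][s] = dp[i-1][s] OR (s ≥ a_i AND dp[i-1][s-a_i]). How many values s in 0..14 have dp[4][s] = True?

i\s   0   1   2   3   4   5   6   7   8   9  10  11  12  13  14
  0   T   F   F   F   F   F   F   F   F   F   F   F   F   F   F
  1   T   F   F   F   F   T   F   F   F   F   F   F   F   F   F
  2   T   F   F   F   F   T   F   F   F   T   F   F   F   F   T
  3   T   F   F   F   F   T   F   T   F   T   F   F   T   F   T
  4   T   F   F   F   F   T   F   T   F   T   F   F   T   F   T
  5   T   F   F   F   F   T   T   T   F   T   F   T   T   T   T

6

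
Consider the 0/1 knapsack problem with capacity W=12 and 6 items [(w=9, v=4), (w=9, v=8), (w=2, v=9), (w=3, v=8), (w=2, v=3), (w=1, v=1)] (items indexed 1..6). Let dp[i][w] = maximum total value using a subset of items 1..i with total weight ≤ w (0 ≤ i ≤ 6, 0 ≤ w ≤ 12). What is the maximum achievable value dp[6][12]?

i\w   0   1   2   3   4   5   6   7   8   9  10  11  12
  0   0   0   0   0   0   0   0   0   0   0   0   0   0
  1   0   0   0   0   0   0   0   0   0   4   4   4   4
  2   0   0   0   0   0   0   0   0   0   8   8   8   8
  3   0   0   9   9   9   9   9   9   9   9   9  17  17
  4   0   0   9   9   9  17  17  17  17  17  17  17  17
  5   0   0   9   9  12  17  17  20  20  20  20  20  20
  6   0   1   9  10  12  17  18  20  21  21  21  21  21

21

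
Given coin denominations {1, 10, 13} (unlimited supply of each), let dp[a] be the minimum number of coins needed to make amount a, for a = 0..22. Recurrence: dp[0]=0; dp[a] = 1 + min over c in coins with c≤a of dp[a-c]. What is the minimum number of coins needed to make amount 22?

 a  0  1  2  3  4  5  6  7  8  9 10 11 12 13 14 15 16 17 18 19 20 21 22
dp  0  1  2  3  4  5  6  7  8  9  1  2  3  1  2  3  4  5  6  7  2  3  4

4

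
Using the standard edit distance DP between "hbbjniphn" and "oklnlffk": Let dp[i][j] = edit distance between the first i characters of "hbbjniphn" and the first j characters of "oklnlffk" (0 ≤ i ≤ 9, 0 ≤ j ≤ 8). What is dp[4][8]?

8

   ''  o  k  l  n  l  f  f  k
''  0  1  2  3  4  5  6  7  8
 h  1  1  2  3  4  5  6  7  8
 b  2  2  2  3  4  5  6  7  8
 b  3  3  3  3  4  5  6  7  8
 j  4  4  4  4  4  5  6  7  8
 n  5  5  5  5  4  5  6  7  8
 i  6  6  6  6  5  5  6  7  8
 p  7  7  7  7  6  6  6  7  8
 h  8  8  8  8  7  7  7  7  8
 n  9  9  9  9  8  8  8  8  8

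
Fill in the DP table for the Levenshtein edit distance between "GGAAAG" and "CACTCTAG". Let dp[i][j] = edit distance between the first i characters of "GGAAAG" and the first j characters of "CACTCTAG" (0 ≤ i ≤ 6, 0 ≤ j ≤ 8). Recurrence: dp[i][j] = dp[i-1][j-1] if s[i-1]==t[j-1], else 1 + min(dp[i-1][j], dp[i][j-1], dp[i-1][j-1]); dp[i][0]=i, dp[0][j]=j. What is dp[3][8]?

7

   ''  C  A  C  T  C  T  A  G
''  0  1  2  3  4  5  6  7  8
 G  1  1  2  3  4  5  6  7  7
 G  2  2  2  3  4  5  6  7  7
 A  3  3  2  3  4  5  6  6  7
 A  4  4  3  3  4  5  6  6  7
 A  5  5  4  4  4  5  6  6  7
 G  6  6  5  5  5  5  6  7  6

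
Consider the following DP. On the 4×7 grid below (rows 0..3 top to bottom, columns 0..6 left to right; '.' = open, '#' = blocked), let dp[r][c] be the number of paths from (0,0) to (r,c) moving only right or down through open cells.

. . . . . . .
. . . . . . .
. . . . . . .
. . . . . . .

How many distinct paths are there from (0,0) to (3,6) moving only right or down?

84

r\c   0   1   2   3   4   5   6
  0   1   1   1   1   1   1   1
  1   1   2   3   4   5   6   7
  2   1   3   6  10  15  21  28
  3   1   4  10  20  35  56  84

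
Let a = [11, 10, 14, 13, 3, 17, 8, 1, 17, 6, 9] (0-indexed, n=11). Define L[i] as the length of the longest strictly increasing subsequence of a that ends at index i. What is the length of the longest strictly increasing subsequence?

   i    0    1    2    3    4    5    6    7    8    9   10
a[i]   11   10   14   13    3   17    8    1   17    6    9
L[i]    1    1    2    2    1    3    2    1    3    2    3

3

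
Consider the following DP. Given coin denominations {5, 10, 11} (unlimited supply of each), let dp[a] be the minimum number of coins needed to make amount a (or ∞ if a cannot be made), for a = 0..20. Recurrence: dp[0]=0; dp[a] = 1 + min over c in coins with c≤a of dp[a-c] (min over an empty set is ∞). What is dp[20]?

 a  0  1  2  3  4  5  6  7  8  9 10 11 12 13 14 15 16 17 18 19 20
dp  0  -  -  -  -  1  -  -  -  -  1  1  -  -  -  2  2  -  -  -  2
(- denotes ∞ / unreachable)

2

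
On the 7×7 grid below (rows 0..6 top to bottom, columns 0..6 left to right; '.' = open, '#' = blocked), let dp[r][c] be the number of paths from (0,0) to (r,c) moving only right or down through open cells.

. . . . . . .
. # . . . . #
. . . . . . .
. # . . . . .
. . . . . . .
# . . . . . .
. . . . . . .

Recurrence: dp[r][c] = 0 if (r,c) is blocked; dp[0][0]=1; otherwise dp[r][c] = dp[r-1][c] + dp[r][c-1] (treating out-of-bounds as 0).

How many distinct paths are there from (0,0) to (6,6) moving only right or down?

r\c   0   1   2   3   4   5   6
  0   1   1   1   1   1   1   1
  1   1   0   1   2   3   4   0
  2   1   1   2   4   7  11  11
  3   1   0   2   6  13  24  35
  4   1   1   3   9  22  46  81
  5   0   1   4  13  35  81 162
  6   0   1   5  18  53 134 296

296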